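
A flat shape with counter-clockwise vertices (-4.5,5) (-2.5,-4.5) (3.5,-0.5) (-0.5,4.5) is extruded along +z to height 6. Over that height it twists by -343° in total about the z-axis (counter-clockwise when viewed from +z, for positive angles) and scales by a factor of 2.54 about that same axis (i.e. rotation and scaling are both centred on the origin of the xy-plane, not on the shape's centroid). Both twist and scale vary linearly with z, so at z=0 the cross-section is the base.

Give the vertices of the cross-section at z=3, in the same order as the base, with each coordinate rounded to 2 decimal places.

Cross-section at z=3: (9.19,-7.58) (3.20,8.53) (-6.26,-0.04) (2.05,-7.75)

t = z/height = 3/6 = 0.5
s = 1 + (scale-1)·z/height = 1 + (2.54-1)·3/6 = 1.770000
θ = twist·z/height = -343°·3/6 = -171.5000° = -2.993240 rad
cos θ = -0.989016, sin θ = -0.147809 (intermediates below are computed at full precision and shown rounded to 5 d.p.)
v1: (-4.5,5) → rotate → (5.18962,-4.27994) → ×s → (9.18562,-7.57549) → (9.19,-7.58)
v2: (-2.5,-4.5) → rotate → (1.80740,4.82009) → ×s → (3.19909,8.53157) → (3.20,8.53)
v3: (3.5,-0.5) → rotate → (-3.53546,-0.02283) → ×s → (-6.25776,-0.04040) → (-6.26,-0.04)
v4: (-0.5,4.5) → rotate → (1.15965,-4.37667) → ×s → (2.05258,-7.74670) → (2.05,-7.75)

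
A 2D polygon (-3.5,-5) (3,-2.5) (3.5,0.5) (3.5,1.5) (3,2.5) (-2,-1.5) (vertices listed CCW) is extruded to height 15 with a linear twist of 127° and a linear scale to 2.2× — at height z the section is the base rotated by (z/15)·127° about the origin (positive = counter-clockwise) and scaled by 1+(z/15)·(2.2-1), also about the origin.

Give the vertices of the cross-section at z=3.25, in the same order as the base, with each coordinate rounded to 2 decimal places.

t = z/height = 3.25/15 = 0.216667
s = 1 + (scale-1)·z/height = 1 + (2.2-1)·3.25/15 = 1.260000
θ = twist·z/height = 127°·3.25/15 = 27.5167° = 0.480256 rad
cos θ = 0.886876, sin θ = 0.462007 (intermediates below are computed at full precision and shown rounded to 5 d.p.)
v1: (-3.5,-5) → rotate → (-0.79403,-6.05141) → ×s → (-1.00048,-7.62477) → (-1.00,-7.62)
v2: (3,-2.5) → rotate → (3.81565,-0.83117) → ×s → (4.80771,-1.04728) → (4.81,-1.05)
v3: (3.5,0.5) → rotate → (2.87306,2.06046) → ×s → (3.62006,2.59618) → (3.62,2.60)
v4: (3.5,1.5) → rotate → (2.41106,2.94734) → ×s → (3.03793,3.71365) → (3.04,3.71)
v5: (3,2.5) → rotate → (1.50561,3.60321) → ×s → (1.89707,4.54005) → (1.90,4.54)
v6: (-2,-1.5) → rotate → (-1.08074,-2.25433) → ×s → (-1.36174,-2.84045) → (-1.36,-2.84)

Cross-section at z=3.25: (-1.00,-7.62) (4.81,-1.05) (3.62,2.60) (3.04,3.71) (1.90,4.54) (-1.36,-2.84)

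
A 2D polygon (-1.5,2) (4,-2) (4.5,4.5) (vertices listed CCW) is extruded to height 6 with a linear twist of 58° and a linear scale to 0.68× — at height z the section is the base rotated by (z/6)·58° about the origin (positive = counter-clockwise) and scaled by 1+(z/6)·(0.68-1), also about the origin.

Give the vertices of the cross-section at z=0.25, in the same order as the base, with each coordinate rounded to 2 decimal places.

t = z/height = 0.25/6 = 0.0416667
s = 1 + (scale-1)·z/height = 1 + (0.68-1)·0.25/6 = 0.986667
θ = twist·z/height = 58°·0.25/6 = 2.4167° = 0.042179 rad
cos θ = 0.999111, sin θ = 0.042166 (intermediates below are computed at full precision and shown rounded to 5 d.p.)
v1: (-1.5,2) → rotate → (-1.58300,1.93497) → ×s → (-1.56189,1.90917) → (-1.56,1.91)
v2: (4,-2) → rotate → (4.08077,-1.82956) → ×s → (4.02636,-1.80516) → (4.03,-1.81)
v3: (4.5,4.5) → rotate → (4.30625,4.68575) → ×s → (4.24883,4.62327) → (4.25,4.62)

Cross-section at z=0.25: (-1.56,1.91) (4.03,-1.81) (4.25,4.62)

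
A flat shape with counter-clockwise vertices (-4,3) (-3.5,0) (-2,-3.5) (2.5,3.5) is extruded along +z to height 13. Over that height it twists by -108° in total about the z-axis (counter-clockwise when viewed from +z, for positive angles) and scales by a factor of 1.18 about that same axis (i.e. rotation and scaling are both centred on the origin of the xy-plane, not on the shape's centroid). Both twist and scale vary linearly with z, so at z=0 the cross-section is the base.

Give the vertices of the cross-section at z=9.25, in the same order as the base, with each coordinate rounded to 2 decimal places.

Cross-section at z=9.25: (2.27,5.16) (-0.90,3.84) (-4.36,1.30) (4.49,-1.85)

t = z/height = 9.25/13 = 0.711538
s = 1 + (scale-1)·z/height = 1 + (1.18-1)·9.25/13 = 1.128077
θ = twist·z/height = -108°·9.25/13 = -76.8462° = -1.341218 rad
cos θ = 0.227567, sin θ = -0.973763 (intermediates below are computed at full precision and shown rounded to 5 d.p.)
v1: (-4,3) → rotate → (2.01102,4.57775) → ×s → (2.26859,5.16405) → (2.27,5.16)
v2: (-3.5,0) → rotate → (-0.79648,3.40817) → ×s → (-0.89849,3.84468) → (-0.90,3.84)
v3: (-2,-3.5) → rotate → (-3.86330,1.15104) → ×s → (-4.35810,1.29846) → (-4.36,1.30)
v4: (2.5,3.5) → rotate → (3.97709,-1.63792) → ×s → (4.48646,-1.84770) → (4.49,-1.85)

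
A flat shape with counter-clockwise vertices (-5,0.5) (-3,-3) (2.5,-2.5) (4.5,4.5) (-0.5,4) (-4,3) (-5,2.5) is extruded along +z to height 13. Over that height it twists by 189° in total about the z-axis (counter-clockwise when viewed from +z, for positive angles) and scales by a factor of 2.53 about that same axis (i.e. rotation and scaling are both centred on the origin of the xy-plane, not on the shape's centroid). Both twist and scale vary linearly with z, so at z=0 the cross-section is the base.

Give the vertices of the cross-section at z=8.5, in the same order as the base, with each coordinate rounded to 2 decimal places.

Cross-section at z=8.5: (4.70,-8.89) (8.32,-1.68) (1.40,6.93) (-12.48,2.52) (-6.11,-5.26) (-0.57,-9.99) (1.37,-11.10)

t = z/height = 8.5/13 = 0.653846
s = 1 + (scale-1)·z/height = 1 + (2.53-1)·8.5/13 = 2.000385
θ = twist·z/height = 189°·8.5/13 = 123.5769° = 2.156824 rad
cos θ = -0.553056, sin θ = 0.833144 (intermediates below are computed at full precision and shown rounded to 5 d.p.)
v1: (-5,0.5) → rotate → (2.34871,-4.44225) → ×s → (4.69832,-8.88621) → (4.70,-8.89)
v2: (-3,-3) → rotate → (4.15860,-0.84026) → ×s → (8.31880,-1.68085) → (8.32,-1.68)
v3: (2.5,-2.5) → rotate → (0.70022,3.46550) → ×s → (1.40071,6.93233) → (1.40,6.93)
v4: (4.5,4.5) → rotate → (-6.23790,1.26040) → ×s → (-12.47820,2.52128) → (-12.48,2.52)
v5: (-0.5,4) → rotate → (-3.05605,-2.62880) → ×s → (-6.11327,-5.25860) → (-6.11,-5.26)
v6: (-4,3) → rotate → (-0.28721,-4.99174) → ×s → (-0.57453,-9.98541) → (-0.57,-9.99)
v7: (-5,2.5) → rotate → (0.68242,-5.54836) → ×s → (1.36510,-11.09885) → (1.37,-11.10)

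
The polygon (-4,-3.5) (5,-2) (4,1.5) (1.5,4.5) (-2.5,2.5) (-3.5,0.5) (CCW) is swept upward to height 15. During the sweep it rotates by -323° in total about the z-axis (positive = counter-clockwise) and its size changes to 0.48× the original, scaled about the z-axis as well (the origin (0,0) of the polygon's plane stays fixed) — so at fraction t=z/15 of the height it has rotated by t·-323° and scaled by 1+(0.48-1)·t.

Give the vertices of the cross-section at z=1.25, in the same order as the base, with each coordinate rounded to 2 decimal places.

Cross-section at z=1.25: (-4.93,-1.25) (3.40,-3.87) (4.06,-0.45) (3.23,3.19) (-1.05,3.22) (-2.77,1.94)

t = z/height = 1.25/15 = 0.0833333
s = 1 + (scale-1)·z/height = 1 + (0.48-1)·1.25/15 = 0.956667
θ = twist·z/height = -323°·1.25/15 = -26.9167° = -0.469784 rad
cos θ = 0.891666, sin θ = -0.452694 (intermediates below are computed at full precision and shown rounded to 5 d.p.)
v1: (-4,-3.5) → rotate → (-5.15109,-1.31005) → ×s → (-4.92788,-1.25329) → (-4.93,-1.25)
v2: (5,-2) → rotate → (3.55294,-4.04680) → ×s → (3.39898,-3.87144) → (3.40,-3.87)
v3: (4,1.5) → rotate → (4.24570,-0.47328) → ×s → (4.06172,-0.45277) → (4.06,-0.45)
v4: (1.5,4.5) → rotate → (3.37462,3.33346) → ×s → (3.22839,3.18901) → (3.23,3.19)
v5: (-2.5,2.5) → rotate → (-1.09743,3.36090) → ×s → (-1.04987,3.21526) → (-1.05,3.22)
v6: (-3.5,0.5) → rotate → (-2.89448,2.03026) → ×s → (-2.76906,1.94228) → (-2.77,1.94)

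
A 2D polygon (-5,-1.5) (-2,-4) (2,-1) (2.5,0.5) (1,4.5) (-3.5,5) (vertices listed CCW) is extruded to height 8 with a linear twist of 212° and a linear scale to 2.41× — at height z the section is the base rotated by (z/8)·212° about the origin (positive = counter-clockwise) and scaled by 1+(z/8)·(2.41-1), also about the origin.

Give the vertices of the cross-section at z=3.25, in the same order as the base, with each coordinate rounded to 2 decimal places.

t = z/height = 3.25/8 = 0.40625
s = 1 + (scale-1)·z/height = 1 + (2.41-1)·3.25/8 = 1.572813
θ = twist·z/height = 212°·3.25/8 = 86.1250° = 1.503165 rad
cos θ = 0.067580, sin θ = 0.997714 (intermediates below are computed at full precision and shown rounded to 5 d.p.)
v1: (-5,-1.5) → rotate → (1.15867,-5.08994) → ×s → (1.82237,-8.00552) → (1.82,-8.01)
v2: (-2,-4) → rotate → (3.85570,-2.26575) → ×s → (6.06429,-3.56360) → (6.06,-3.56)
v3: (2,-1) → rotate → (1.13287,1.92785) → ×s → (1.78180,3.03214) → (1.78,3.03)
v4: (2.5,0.5) → rotate → (-0.32991,2.52807) → ×s → (-0.51888,3.97619) → (-0.52,3.98)
v5: (1,4.5) → rotate → (-4.42213,1.30182) → ×s → (-6.95519,2.04752) → (-6.96,2.05)
v6: (-3.5,5) → rotate → (-5.22510,-3.15410) → ×s → (-8.21810,-4.96081) → (-8.22,-4.96)

Cross-section at z=3.25: (1.82,-8.01) (6.06,-3.56) (1.78,3.03) (-0.52,3.98) (-6.96,2.05) (-8.22,-4.96)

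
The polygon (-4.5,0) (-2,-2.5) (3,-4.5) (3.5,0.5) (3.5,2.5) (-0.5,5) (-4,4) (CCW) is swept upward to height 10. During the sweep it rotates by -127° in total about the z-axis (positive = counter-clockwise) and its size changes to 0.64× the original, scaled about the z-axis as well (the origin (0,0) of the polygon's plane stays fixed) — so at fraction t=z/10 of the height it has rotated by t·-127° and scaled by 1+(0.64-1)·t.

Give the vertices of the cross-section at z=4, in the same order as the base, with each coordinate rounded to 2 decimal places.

t = z/height = 4/10 = 0.4
s = 1 + (scale-1)·z/height = 1 + (0.64-1)·4/10 = 0.856000
θ = twist·z/height = -127°·4/10 = -50.8000° = -0.886627 rad
cos θ = 0.632029, sin θ = -0.774944 (intermediates below are computed at full precision and shown rounded to 5 d.p.)
v1: (-4.5,0) → rotate → (-2.84413,3.48725) → ×s → (-2.43458,2.98509) → (-2.43,2.99)
v2: (-2,-2.5) → rotate → (-3.20142,-0.03018) → ×s → (-2.74042,-0.02584) → (-2.74,-0.03)
v3: (3,-4.5) → rotate → (-1.59116,-5.16897) → ×s → (-1.36203,-4.42463) → (-1.36,-4.42)
v4: (3.5,0.5) → rotate → (2.59957,-2.39629) → ×s → (2.22524,-2.05123) → (2.23,-2.05)
v5: (3.5,2.5) → rotate → (4.14946,-1.13223) → ×s → (3.55194,-0.96919) → (3.55,-0.97)
v6: (-0.5,5) → rotate → (3.55871,3.54762) → ×s → (3.04625,3.03676) → (3.05,3.04)
v7: (-4,4) → rotate → (0.57166,5.62790) → ×s → (0.48934,4.81748) → (0.49,4.82)

Cross-section at z=4: (-2.43,2.99) (-2.74,-0.03) (-1.36,-4.42) (2.23,-2.05) (3.55,-0.97) (3.05,3.04) (0.49,4.82)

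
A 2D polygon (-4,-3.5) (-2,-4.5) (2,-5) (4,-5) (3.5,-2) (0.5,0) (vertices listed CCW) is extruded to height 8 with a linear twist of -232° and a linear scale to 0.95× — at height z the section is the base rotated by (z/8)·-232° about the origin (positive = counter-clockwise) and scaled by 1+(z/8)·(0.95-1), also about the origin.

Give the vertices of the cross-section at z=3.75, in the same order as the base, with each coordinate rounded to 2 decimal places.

t = z/height = 3.75/8 = 0.46875
s = 1 + (scale-1)·z/height = 1 + (0.95-1)·3.75/8 = 0.976563
θ = twist·z/height = -232°·3.75/8 = -108.7500° = -1.898046 rad
cos θ = -0.321439, sin θ = -0.946930 (intermediates below are computed at full precision and shown rounded to 5 d.p.)
v1: (-4,-3.5) → rotate → (-2.02850,4.91276) → ×s → (-1.98095,4.79762) → (-1.98,4.80)
v2: (-2,-4.5) → rotate → (-3.61831,3.34034) → ×s → (-3.53350,3.26205) → (-3.53,3.26)
v3: (2,-5) → rotate → (-5.37753,-0.28666) → ×s → (-5.25149,-0.27994) → (-5.25,-0.28)
v4: (4,-5) → rotate → (-6.02041,-2.18052) → ×s → (-5.87931,-2.12942) → (-5.88,-2.13)
v5: (3.5,-2) → rotate → (-3.01890,-2.67138) → ×s → (-2.94814,-2.60877) → (-2.95,-2.61)
v6: (0.5,0) → rotate → (-0.16072,-0.47347) → ×s → (-0.15695,-0.46237) → (-0.16,-0.46)

Cross-section at z=3.75: (-1.98,4.80) (-3.53,3.26) (-5.25,-0.28) (-5.88,-2.13) (-2.95,-2.61) (-0.16,-0.46)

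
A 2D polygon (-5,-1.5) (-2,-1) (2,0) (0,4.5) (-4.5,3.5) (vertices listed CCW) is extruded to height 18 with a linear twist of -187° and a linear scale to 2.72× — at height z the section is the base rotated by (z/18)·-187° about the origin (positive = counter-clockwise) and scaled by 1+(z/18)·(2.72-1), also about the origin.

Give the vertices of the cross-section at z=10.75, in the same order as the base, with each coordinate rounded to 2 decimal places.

t = z/height = 10.75/18 = 0.597222
s = 1 + (scale-1)·z/height = 1 + (2.72-1)·10.75/18 = 2.027222
θ = twist·z/height = -187°·10.75/18 = -111.6806° = -1.949193 rad
cos θ = -0.369431, sin θ = -0.929258 (intermediates below are computed at full precision and shown rounded to 5 d.p.)
v1: (-5,-1.5) → rotate → (0.45327,5.20044) → ×s → (0.91888,10.54244) → (0.92,10.54)
v2: (-2,-1) → rotate → (-0.19040,2.22795) → ×s → (-0.38597,4.51654) → (-0.39,4.52)
v3: (2,0) → rotate → (-0.73886,-1.85852) → ×s → (-1.49784,-3.76762) → (-1.50,-3.77)
v4: (0,4.5) → rotate → (4.18166,-1.66244) → ×s → (8.47716,-3.37014) → (8.48,-3.37)
v5: (-4.5,3.5) → rotate → (4.91484,2.88865) → ×s → (9.96348,5.85594) → (9.96,5.86)

Cross-section at z=10.75: (0.92,10.54) (-0.39,4.52) (-1.50,-3.77) (8.48,-3.37) (9.96,5.86)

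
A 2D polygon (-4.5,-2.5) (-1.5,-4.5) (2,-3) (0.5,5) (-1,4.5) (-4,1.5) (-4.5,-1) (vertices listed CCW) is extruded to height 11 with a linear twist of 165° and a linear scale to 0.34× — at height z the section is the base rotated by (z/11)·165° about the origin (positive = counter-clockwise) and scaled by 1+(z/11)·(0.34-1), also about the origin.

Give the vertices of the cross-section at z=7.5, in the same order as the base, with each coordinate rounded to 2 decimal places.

Cross-section at z=7.5: (2.22,-1.76) (2.60,0.18) (1.10,1.65) (-2.65,-0.80) (-2.08,-1.46) (0.08,-2.35) (1.46,-2.08)

t = z/height = 7.5/11 = 0.681818
s = 1 + (scale-1)·z/height = 1 + (0.34-1)·7.5/11 = 0.550000
θ = twist·z/height = 165°·7.5/11 = 112.5000° = 1.963495 rad
cos θ = -0.382683, sin θ = 0.923880 (intermediates below are computed at full precision and shown rounded to 5 d.p.)
v1: (-4.5,-2.5) → rotate → (4.03177,-3.20075) → ×s → (2.21748,-1.76041) → (2.22,-1.76)
v2: (-1.5,-4.5) → rotate → (4.73148,0.33626) → ×s → (2.60232,0.18494) → (2.60,0.18)
v3: (2,-3) → rotate → (2.00627,2.99581) → ×s → (1.10345,1.64770) → (1.10,1.65)
v4: (0.5,5) → rotate → (-4.81074,-1.45148) → ×s → (-2.64591,-0.79831) → (-2.65,-0.80)
v5: (-1,4.5) → rotate → (-3.77477,-2.64595) → ×s → (-2.07613,-1.45528) → (-2.08,-1.46)
v6: (-4,1.5) → rotate → (0.14491,-4.26954) → ×s → (0.07970,-2.34825) → (0.08,-2.35)
v7: (-4.5,-1) → rotate → (2.64595,-3.77477) → ×s → (1.45528,-2.07613) → (1.46,-2.08)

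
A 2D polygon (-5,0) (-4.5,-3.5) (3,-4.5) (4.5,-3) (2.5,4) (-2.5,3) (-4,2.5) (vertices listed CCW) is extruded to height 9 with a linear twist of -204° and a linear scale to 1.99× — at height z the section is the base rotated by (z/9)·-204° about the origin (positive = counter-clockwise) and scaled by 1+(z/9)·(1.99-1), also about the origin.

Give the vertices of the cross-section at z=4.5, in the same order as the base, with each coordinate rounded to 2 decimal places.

t = z/height = 4.5/9 = 0.5
s = 1 + (scale-1)·z/height = 1 + (1.99-1)·4.5/9 = 1.495000
θ = twist·z/height = -204°·4.5/9 = -102.0000° = -1.780236 rad
cos θ = -0.207912, sin θ = -0.978148 (intermediates below are computed at full precision and shown rounded to 5 d.p.)
v1: (-5,0) → rotate → (1.03956,4.89074) → ×s → (1.55414,7.31165) → (1.55,7.31)
v2: (-4.5,-3.5) → rotate → (-2.48791,5.12936) → ×s → (-3.71943,7.66839) → (-3.72,7.67)
v3: (3,-4.5) → rotate → (-5.02540,-1.99884) → ×s → (-7.51297,-2.98827) → (-7.51,-2.99)
v4: (4.5,-3) → rotate → (-3.87005,-3.77793) → ×s → (-5.78572,-5.64800) → (-5.79,-5.65)
v5: (2.5,4) → rotate → (3.39281,-3.27702) → ×s → (5.07225,-4.89914) → (5.07,-4.90)
v6: (-2.5,3) → rotate → (3.45422,1.82163) → ×s → (5.16406,2.72334) → (5.16,2.72)
v7: (-4,2.5) → rotate → (3.27702,3.39281) → ×s → (4.89914,5.07225) → (4.90,5.07)

Cross-section at z=4.5: (1.55,7.31) (-3.72,7.67) (-7.51,-2.99) (-5.79,-5.65) (5.07,-4.90) (5.16,2.72) (4.90,5.07)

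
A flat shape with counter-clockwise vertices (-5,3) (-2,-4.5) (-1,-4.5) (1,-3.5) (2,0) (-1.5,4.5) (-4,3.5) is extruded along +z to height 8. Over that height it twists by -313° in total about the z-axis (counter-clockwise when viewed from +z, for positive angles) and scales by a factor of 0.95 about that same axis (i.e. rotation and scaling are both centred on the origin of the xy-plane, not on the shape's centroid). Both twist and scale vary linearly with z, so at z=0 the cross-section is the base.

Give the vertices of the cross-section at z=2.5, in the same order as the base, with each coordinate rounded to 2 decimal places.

Cross-section at z=2.5: (3.59,4.47) (-4.12,2.55) (-4.25,1.58) (-3.55,-0.51) (-0.27,-1.95) (4.59,0.86) (3.95,3.43)

t = z/height = 2.5/8 = 0.3125
s = 1 + (scale-1)·z/height = 1 + (0.95-1)·2.5/8 = 0.984375
θ = twist·z/height = -313°·2.5/8 = -97.8125° = -1.707150 rad
cos θ = -0.135932, sin θ = -0.990718 (intermediates below are computed at full precision and shown rounded to 5 d.p.)
v1: (-5,3) → rotate → (3.65181,4.54580) → ×s → (3.59475,4.47477) → (3.59,4.47)
v2: (-2,-4.5) → rotate → (-4.18637,2.59313) → ×s → (-4.12096,2.55261) → (-4.12,2.55)
v3: (-1,-4.5) → rotate → (-4.32230,1.60241) → ×s → (-4.25476,1.57737) → (-4.25,1.58)
v4: (1,-3.5) → rotate → (-3.60345,-0.51496) → ×s → (-3.54714,-0.50691) → (-3.55,-0.51)
v5: (2,0) → rotate → (-0.27186,-1.98144) → ×s → (-0.26762,-1.95048) → (-0.27,-1.95)
v6: (-1.5,4.5) → rotate → (4.66213,0.87438) → ×s → (4.58928,0.86072) → (4.59,0.86)
v7: (-4,3.5) → rotate → (4.01124,3.48711) → ×s → (3.94856,3.43263) → (3.95,3.43)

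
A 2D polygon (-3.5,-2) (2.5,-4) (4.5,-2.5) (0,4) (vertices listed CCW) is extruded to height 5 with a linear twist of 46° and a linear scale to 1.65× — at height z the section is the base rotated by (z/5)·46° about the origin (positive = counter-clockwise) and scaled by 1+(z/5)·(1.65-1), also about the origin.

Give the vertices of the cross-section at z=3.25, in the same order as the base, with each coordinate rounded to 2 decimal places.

t = z/height = 3.25/5 = 0.65
s = 1 + (scale-1)·z/height = 1 + (1.65-1)·3.25/5 = 1.422500
θ = twist·z/height = 46°·3.25/5 = 29.9000° = 0.521853 rad
cos θ = 0.866897, sin θ = 0.498488 (intermediates below are computed at full precision and shown rounded to 5 d.p.)
v1: (-3.5,-2) → rotate → (-2.03716,-3.47850) → ×s → (-2.89786,-4.94817) → (-2.90,-4.95)
v2: (2.5,-4) → rotate → (4.16119,-2.22137) → ×s → (5.91930,-3.15990) → (5.92,-3.16)
v3: (4.5,-2.5) → rotate → (5.14725,0.07595) → ×s → (7.32197,0.10804) → (7.32,0.11)
v4: (0,4) → rotate → (-1.99395,3.46759) → ×s → (-2.83640,4.93264) → (-2.84,4.93)

Cross-section at z=3.25: (-2.90,-4.95) (5.92,-3.16) (7.32,0.11) (-2.84,4.93)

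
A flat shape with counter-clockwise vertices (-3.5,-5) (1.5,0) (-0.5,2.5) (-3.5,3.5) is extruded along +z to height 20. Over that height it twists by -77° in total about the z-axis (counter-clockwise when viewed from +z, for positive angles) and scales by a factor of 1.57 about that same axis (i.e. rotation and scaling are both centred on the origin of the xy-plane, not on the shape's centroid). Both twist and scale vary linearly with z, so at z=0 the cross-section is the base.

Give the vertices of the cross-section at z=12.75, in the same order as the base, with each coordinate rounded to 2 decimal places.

t = z/height = 12.75/20 = 0.6375
s = 1 + (scale-1)·z/height = 1 + (1.57-1)·12.75/20 = 1.363375
θ = twist·z/height = -77°·12.75/20 = -49.0875° = -0.856738 rad
cos θ = 0.654906, sin θ = -0.755711 (intermediates below are computed at full precision and shown rounded to 5 d.p.)
v1: (-3.5,-5) → rotate → (-6.07072,-0.62954) → ×s → (-8.27667,-0.85830) → (-8.28,-0.86)
v2: (1.5,0) → rotate → (0.98236,-1.13357) → ×s → (1.33932,-1.54548) → (1.34,-1.55)
v3: (-0.5,2.5) → rotate → (1.56182,2.01512) → ×s → (2.12935,2.74736) → (2.13,2.75)
v4: (-3.5,3.5) → rotate → (0.35282,4.93716) → ×s → (0.48102,6.73120) → (0.48,6.73)

Cross-section at z=12.75: (-8.28,-0.86) (1.34,-1.55) (2.13,2.75) (0.48,6.73)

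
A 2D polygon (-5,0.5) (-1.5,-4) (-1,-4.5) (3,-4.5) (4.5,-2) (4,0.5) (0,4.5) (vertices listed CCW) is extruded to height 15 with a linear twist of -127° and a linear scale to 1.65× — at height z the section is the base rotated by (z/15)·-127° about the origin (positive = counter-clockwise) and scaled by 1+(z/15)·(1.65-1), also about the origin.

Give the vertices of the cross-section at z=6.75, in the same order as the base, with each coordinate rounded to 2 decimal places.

Cross-section at z=6.75: (-2.96,5.78) (-5.39,-1.18) (-5.59,-2.07) (-2.78,-6.41) (0.98,-6.29) (3.35,-3.99) (4.89,3.15)

t = z/height = 6.75/15 = 0.45
s = 1 + (scale-1)·z/height = 1 + (1.65-1)·6.75/15 = 1.292500
θ = twist·z/height = -127°·6.75/15 = -57.1500° = -0.997456 rad
cos θ = 0.542442, sin θ = -0.840094 (intermediates below are computed at full precision and shown rounded to 5 d.p.)
v1: (-5,0.5) → rotate → (-2.29216,4.47169) → ×s → (-2.96262,5.77966) → (-2.96,5.78)
v2: (-1.5,-4) → rotate → (-4.17404,-0.90963) → ×s → (-5.39494,-1.17569) → (-5.39,-1.18)
v3: (-1,-4.5) → rotate → (-4.32286,-1.60089) → ×s → (-5.58730,-2.06915) → (-5.59,-2.07)
v4: (3,-4.5) → rotate → (-2.15310,-4.96127) → ×s → (-2.78288,-6.41244) → (-2.78,-6.41)
v5: (4.5,-2) → rotate → (0.76080,-4.86530) → ×s → (0.98333,-6.28841) → (0.98,-6.29)
v6: (4,0.5) → rotate → (2.58981,-3.08915) → ×s → (3.34733,-3.99273) → (3.35,-3.99)
v7: (0,4.5) → rotate → (3.78042,2.44099) → ×s → (4.88619,3.15498) → (4.89,3.15)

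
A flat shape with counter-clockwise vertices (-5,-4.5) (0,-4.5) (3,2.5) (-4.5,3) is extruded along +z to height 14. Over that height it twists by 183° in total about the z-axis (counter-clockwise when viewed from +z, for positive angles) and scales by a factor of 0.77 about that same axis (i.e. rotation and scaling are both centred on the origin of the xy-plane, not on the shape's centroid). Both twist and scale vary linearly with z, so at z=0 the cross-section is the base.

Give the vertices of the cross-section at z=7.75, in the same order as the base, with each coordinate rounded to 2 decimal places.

t = z/height = 7.75/14 = 0.553571
s = 1 + (scale-1)·z/height = 1 + (0.77-1)·7.75/14 = 0.872679
θ = twist·z/height = 183°·7.75/14 = 101.3036° = 1.768081 rad
cos θ = -0.196007, sin θ = 0.980602 (intermediates below are computed at full precision and shown rounded to 5 d.p.)
v1: (-5,-4.5) → rotate → (5.39275,-4.02098) → ×s → (4.70614,-3.50902) → (4.71,-3.51)
v2: (0,-4.5) → rotate → (4.41271,0.88203) → ×s → (3.85088,0.76973) → (3.85,0.77)
v3: (3,2.5) → rotate → (-3.03953,2.45179) → ×s → (-2.65253,2.13962) → (-2.65,2.14)
v4: (-4.5,3) → rotate → (-2.05977,-5.00073) → ×s → (-1.79752,-4.36403) → (-1.80,-4.36)

Cross-section at z=7.75: (4.71,-3.51) (3.85,0.77) (-2.65,2.14) (-1.80,-4.36)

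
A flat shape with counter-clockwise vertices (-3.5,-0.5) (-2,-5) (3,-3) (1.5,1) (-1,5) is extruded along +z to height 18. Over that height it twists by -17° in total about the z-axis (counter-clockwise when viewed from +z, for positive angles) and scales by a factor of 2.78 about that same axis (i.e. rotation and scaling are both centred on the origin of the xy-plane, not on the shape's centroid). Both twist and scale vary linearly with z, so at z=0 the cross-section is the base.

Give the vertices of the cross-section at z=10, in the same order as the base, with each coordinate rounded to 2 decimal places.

t = z/height = 10/18 = 0.555556
s = 1 + (scale-1)·z/height = 1 + (2.78-1)·10/18 = 1.988889
θ = twist·z/height = -17°·10/18 = -9.4444° = -0.164837 rad
cos θ = 0.986445, sin θ = -0.164091 (intermediates below are computed at full precision and shown rounded to 5 d.p.)
v1: (-3.5,-0.5) → rotate → (-3.53460,0.08110) → ×s → (-7.02993,0.16129) → (-7.03,0.16)
v2: (-2,-5) → rotate → (-2.79335,-4.60404) → ×s → (-5.55566,-9.15693) → (-5.56,-9.16)
v3: (3,-3) → rotate → (2.46706,-3.45161) → ×s → (4.90671,-6.86487) → (4.91,-6.86)
v4: (1.5,1) → rotate → (1.64376,0.74031) → ×s → (3.26925,1.47239) → (3.27,1.47)
v5: (-1,5) → rotate → (-0.16599,5.09632) → ×s → (-0.33013,10.13601) → (-0.33,10.14)

Cross-section at z=10: (-7.03,0.16) (-5.56,-9.16) (4.91,-6.86) (3.27,1.47) (-0.33,10.14)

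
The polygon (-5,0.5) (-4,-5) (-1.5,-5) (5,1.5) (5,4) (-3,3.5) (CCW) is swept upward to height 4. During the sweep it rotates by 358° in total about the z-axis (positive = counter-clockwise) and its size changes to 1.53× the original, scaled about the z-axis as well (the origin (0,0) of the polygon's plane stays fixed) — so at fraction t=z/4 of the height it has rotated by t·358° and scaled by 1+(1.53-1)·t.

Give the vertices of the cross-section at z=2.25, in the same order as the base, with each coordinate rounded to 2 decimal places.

t = z/height = 2.25/4 = 0.5625
s = 1 + (scale-1)·z/height = 1 + (1.53-1)·2.25/4 = 1.298125
θ = twist·z/height = 358°·2.25/4 = 201.3750° = 3.514657 rad
cos θ = -0.931215, sin θ = -0.364470 (intermediates below are computed at full precision and shown rounded to 5 d.p.)
v1: (-5,0.5) → rotate → (4.83831,1.35675) → ×s → (6.28073,1.76122) → (6.28,1.76)
v2: (-4,-5) → rotate → (1.90251,6.11396) → ×s → (2.46969,7.93668) → (2.47,7.94)
v3: (-1.5,-5) → rotate → (-0.42553,5.20278) → ×s → (-0.55239,6.75386) → (-0.55,6.75)
v4: (5,1.5) → rotate → (-4.10937,-3.21917) → ×s → (-5.33447,-4.17889) → (-5.33,-4.18)
v5: (5,4) → rotate → (-3.19819,-5.54721) → ×s → (-4.15165,-7.20097) → (-4.15,-7.20)
v6: (-3,3.5) → rotate → (4.06929,-2.16584) → ×s → (5.28245,-2.81153) → (5.28,-2.81)

Cross-section at z=2.25: (6.28,1.76) (2.47,7.94) (-0.55,6.75) (-5.33,-4.18) (-4.15,-7.20) (5.28,-2.81)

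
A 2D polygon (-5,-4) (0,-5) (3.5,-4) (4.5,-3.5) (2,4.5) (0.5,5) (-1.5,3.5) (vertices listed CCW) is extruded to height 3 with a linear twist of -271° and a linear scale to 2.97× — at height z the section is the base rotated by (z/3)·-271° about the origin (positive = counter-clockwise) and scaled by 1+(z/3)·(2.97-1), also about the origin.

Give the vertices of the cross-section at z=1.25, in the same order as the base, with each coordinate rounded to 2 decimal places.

Cross-section at z=1.25: (-3.16,11.22) (-8.39,3.55) (-9.19,-3.03) (-9.06,-5.07) (6.13,-6.54) (8.03,-4.38) (6.93,0.03)

t = z/height = 1.25/3 = 0.416667
s = 1 + (scale-1)·z/height = 1 + (2.97-1)·1.25/3 = 1.820833
θ = twist·z/height = -271°·1.25/3 = -112.9167° = -1.970768 rad
cos θ = -0.389392, sin θ = -0.921072 (intermediates below are computed at full precision and shown rounded to 5 d.p.)
v1: (-5,-4) → rotate → (-1.73733,6.16293) → ×s → (-3.16339,11.22167) → (-3.16,11.22)
v2: (0,-5) → rotate → (-4.60536,1.94696) → ×s → (-8.38559,3.54509) → (-8.39,3.55)
v3: (3.5,-4) → rotate → (-5.04716,-1.66619) → ×s → (-9.19004,-3.03385) → (-9.19,-3.03)
v4: (4.5,-3.5) → rotate → (-4.97602,-2.78195) → ×s → (-9.06050,-5.06547) → (-9.06,-5.07)
v5: (2,4.5) → rotate → (3.36604,-3.59441) → ×s → (6.12900,-6.54482) → (6.13,-6.54)
v6: (0.5,5) → rotate → (4.41066,-2.40750) → ×s → (8.03109,-4.38365) → (8.03,-4.38)
v7: (-1.5,3.5) → rotate → (3.80784,0.01874) → ×s → (6.93344,0.03412) → (6.93,0.03)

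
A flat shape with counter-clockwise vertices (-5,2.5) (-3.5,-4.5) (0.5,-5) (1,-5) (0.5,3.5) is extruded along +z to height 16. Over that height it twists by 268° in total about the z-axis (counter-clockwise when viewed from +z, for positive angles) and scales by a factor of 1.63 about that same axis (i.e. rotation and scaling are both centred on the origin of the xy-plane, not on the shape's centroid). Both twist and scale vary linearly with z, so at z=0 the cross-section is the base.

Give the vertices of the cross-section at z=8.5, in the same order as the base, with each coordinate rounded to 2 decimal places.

t = z/height = 8.5/16 = 0.53125
s = 1 + (scale-1)·z/height = 1 + (1.63-1)·8.5/16 = 1.334688
θ = twist·z/height = 268°·8.5/16 = 142.3750° = 2.484913 rad
cos θ = -0.792023, sin θ = 0.610491 (intermediates below are computed at full precision and shown rounded to 5 d.p.)
v1: (-5,2.5) → rotate → (2.43389,-5.03251) → ×s → (3.24848,-6.71683) → (3.25,-6.72)
v2: (-3.5,-4.5) → rotate → (5.51929,1.42739) → ×s → (7.36653,1.90512) → (7.37,1.91)
v3: (0.5,-5) → rotate → (2.65644,4.26536) → ×s → (3.54552,5.69293) → (3.55,5.69)
v4: (1,-5) → rotate → (2.26043,4.57061) → ×s → (3.01697,6.10033) → (3.02,6.10)
v5: (0.5,3.5) → rotate → (-2.53273,-2.46684) → ×s → (-3.38040,-3.29246) → (-3.38,-3.29)

Cross-section at z=8.5: (3.25,-6.72) (7.37,1.91) (3.55,5.69) (3.02,6.10) (-3.38,-3.29)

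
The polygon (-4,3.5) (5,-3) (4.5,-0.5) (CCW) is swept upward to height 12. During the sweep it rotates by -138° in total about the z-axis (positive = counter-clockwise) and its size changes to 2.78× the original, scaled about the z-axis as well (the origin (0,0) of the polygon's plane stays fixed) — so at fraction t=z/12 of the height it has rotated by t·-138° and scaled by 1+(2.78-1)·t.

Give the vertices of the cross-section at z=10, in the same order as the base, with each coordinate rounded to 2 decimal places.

t = z/height = 10/12 = 0.833333
s = 1 + (scale-1)·z/height = 1 + (2.78-1)·10/12 = 2.483333
θ = twist·z/height = -138°·10/12 = -115.0000° = -2.007129 rad
cos θ = -0.422618, sin θ = -0.906308 (intermediates below are computed at full precision and shown rounded to 5 d.p.)
v1: (-4,3.5) → rotate → (4.86255,2.14607) → ×s → (12.07533,5.32940) → (12.08,5.33)
v2: (5,-3) → rotate → (-4.83201,-3.26368) → ×s → (-11.99950,-8.10482) → (-12.00,-8.10)
v3: (4.5,-0.5) → rotate → (-2.35494,-3.86708) → ×s → (-5.84809,-9.60324) → (-5.85,-9.60)

Cross-section at z=10: (12.08,5.33) (-12.00,-8.10) (-5.85,-9.60)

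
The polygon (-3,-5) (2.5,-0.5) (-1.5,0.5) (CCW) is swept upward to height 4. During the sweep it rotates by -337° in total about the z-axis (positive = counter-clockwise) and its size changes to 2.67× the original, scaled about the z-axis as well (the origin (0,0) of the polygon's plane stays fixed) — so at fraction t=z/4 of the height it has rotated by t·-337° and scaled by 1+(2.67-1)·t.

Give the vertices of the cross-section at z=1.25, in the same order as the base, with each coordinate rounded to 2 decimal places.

Cross-section at z=1.25: (-6.13,6.41) (-1.74,-3.47) (1.34,2.00)

t = z/height = 1.25/4 = 0.3125
s = 1 + (scale-1)·z/height = 1 + (2.67-1)·1.25/4 = 1.521875
θ = twist·z/height = -337°·1.25/4 = -105.3125° = -1.838050 rad
cos θ = -0.264083, sin θ = -0.964500 (intermediates below are computed at full precision and shown rounded to 5 d.p.)
v1: (-3,-5) → rotate → (-4.03025,4.21392) → ×s → (-6.13353,6.41305) → (-6.13,6.41)
v2: (2.5,-0.5) → rotate → (-1.14246,-2.27921) → ×s → (-1.73868,-3.46867) → (-1.74,-3.47)
v3: (-1.5,0.5) → rotate → (0.87838,1.31471) → ×s → (1.33678,2.00082) → (1.34,2.00)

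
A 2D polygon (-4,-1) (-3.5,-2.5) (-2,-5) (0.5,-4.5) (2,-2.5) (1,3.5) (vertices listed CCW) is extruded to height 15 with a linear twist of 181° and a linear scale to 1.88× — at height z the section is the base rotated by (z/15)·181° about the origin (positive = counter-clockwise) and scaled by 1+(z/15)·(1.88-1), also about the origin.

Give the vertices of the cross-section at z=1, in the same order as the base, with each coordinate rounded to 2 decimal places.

Cross-section at z=1: (-3.92,-1.92) (-3.07,-3.36) (-0.96,-5.62) (1.51,-4.55) (2.62,-2.15) (0.26,3.84)

t = z/height = 1/15 = 0.0666667
s = 1 + (scale-1)·z/height = 1 + (1.88-1)·1/15 = 1.058667
θ = twist·z/height = 181°·1/15 = 12.0667° = 0.210603 rad
cos θ = 0.977905, sin θ = 0.209050 (intermediates below are computed at full precision and shown rounded to 5 d.p.)
v1: (-4,-1) → rotate → (-3.70257,-1.81410) → ×s → (-3.91979,-1.92053) → (-3.92,-1.92)
v2: (-3.5,-2.5) → rotate → (-2.90004,-3.17644) → ×s → (-3.07018,-3.36279) → (-3.07,-3.36)
v3: (-2,-5) → rotate → (-0.91056,-5.30762) → ×s → (-0.96398,-5.61901) → (-0.96,-5.62)
v4: (0.5,-4.5) → rotate → (1.42968,-4.29605) → ×s → (1.51355,-4.54808) → (1.51,-4.55)
v5: (2,-2.5) → rotate → (2.47843,-2.02666) → ×s → (2.62384,-2.14556) → (2.62,-2.15)
v6: (1,3.5) → rotate → (0.24623,3.63172) → ×s → (0.26068,3.84478) → (0.26,3.84)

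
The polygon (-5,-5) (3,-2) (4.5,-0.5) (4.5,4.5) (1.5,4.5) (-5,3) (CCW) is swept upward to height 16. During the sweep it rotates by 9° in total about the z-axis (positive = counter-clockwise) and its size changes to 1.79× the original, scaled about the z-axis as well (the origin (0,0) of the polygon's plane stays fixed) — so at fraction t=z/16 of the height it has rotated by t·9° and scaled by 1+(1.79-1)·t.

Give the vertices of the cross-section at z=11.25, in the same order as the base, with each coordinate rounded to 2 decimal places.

Cross-section at z=11.25: (-6.87,-8.59) (4.98,-2.58) (7.04,0.00) (6.19,7.73) (1.55,7.21) (-8.24,3.78)

t = z/height = 11.25/16 = 0.703125
s = 1 + (scale-1)·z/height = 1 + (1.79-1)·11.25/16 = 1.555469
θ = twist·z/height = 9°·11.25/16 = 6.3281° = 0.110447 rad
cos θ = 0.993907, sin θ = 0.110222 (intermediates below are computed at full precision and shown rounded to 5 d.p.)
v1: (-5,-5) → rotate → (-4.41842,-5.52065) → ×s → (-6.87272,-8.58719) → (-6.87,-8.59)
v2: (3,-2) → rotate → (3.20217,-1.65715) → ×s → (4.98087,-2.57764) → (4.98,-2.58)
v3: (4.5,-0.5) → rotate → (4.52769,-0.00095) → ×s → (7.04268,-0.00148) → (7.04,0.00)
v4: (4.5,4.5) → rotate → (3.97658,4.96858) → ×s → (6.18545,7.72847) → (6.19,7.73)
v5: (1.5,4.5) → rotate → (0.99486,4.63791) → ×s → (1.54747,7.21413) → (1.55,7.21)
v6: (-5,3) → rotate → (-5.30020,2.43061) → ×s → (-8.24430,3.78074) → (-8.24,3.78)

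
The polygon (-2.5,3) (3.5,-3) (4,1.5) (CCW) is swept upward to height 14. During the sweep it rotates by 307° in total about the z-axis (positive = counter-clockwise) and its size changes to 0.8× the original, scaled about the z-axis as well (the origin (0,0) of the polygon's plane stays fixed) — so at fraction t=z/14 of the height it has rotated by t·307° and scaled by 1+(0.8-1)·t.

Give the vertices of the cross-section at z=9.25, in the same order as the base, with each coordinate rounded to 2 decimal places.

Cross-section at z=9.25: (3.01,-1.56) (-3.81,1.22) (-2.69,-2.55)

t = z/height = 9.25/14 = 0.660714
s = 1 + (scale-1)·z/height = 1 + (0.8-1)·9.25/14 = 0.867857
θ = twist·z/height = 307°·9.25/14 = 202.8393° = 3.540213 rad
cos θ = -0.921597, sin θ = -0.388148 (intermediates below are computed at full precision and shown rounded to 5 d.p.)
v1: (-2.5,3) → rotate → (3.46844,-1.79442) → ×s → (3.01011,-1.55730) → (3.01,-1.56)
v2: (3.5,-3) → rotate → (-4.39003,1.40628) → ×s → (-3.80992,1.22045) → (-3.81,1.22)
v3: (4,1.5) → rotate → (-3.10417,-2.93499) → ×s → (-2.69397,-2.54715) → (-2.69,-2.55)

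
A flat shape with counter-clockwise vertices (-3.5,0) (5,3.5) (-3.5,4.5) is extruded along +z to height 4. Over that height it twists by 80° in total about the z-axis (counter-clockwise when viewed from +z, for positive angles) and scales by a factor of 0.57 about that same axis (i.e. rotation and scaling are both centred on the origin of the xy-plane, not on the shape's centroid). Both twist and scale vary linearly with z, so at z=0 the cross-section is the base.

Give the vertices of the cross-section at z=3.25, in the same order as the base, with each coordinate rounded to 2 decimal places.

t = z/height = 3.25/4 = 0.8125
s = 1 + (scale-1)·z/height = 1 + (0.57-1)·3.25/4 = 0.650625
θ = twist·z/height = 80°·3.25/4 = 65.0000° = 1.134464 rad
cos θ = 0.422618, sin θ = 0.906308 (intermediates below are computed at full precision and shown rounded to 5 d.p.)
v1: (-3.5,0) → rotate → (-1.47916,-3.17208) → ×s → (-0.96238,-2.06383) → (-0.96,-2.06)
v2: (5,3.5) → rotate → (-1.05899,6.01070) → ×s → (-0.68900,3.91071) → (-0.69,3.91)
v3: (-3.5,4.5) → rotate → (-5.55755,-1.27030) → ×s → (-3.61588,-0.82649) → (-3.62,-0.83)

Cross-section at z=3.25: (-0.96,-2.06) (-0.69,3.91) (-3.62,-0.83)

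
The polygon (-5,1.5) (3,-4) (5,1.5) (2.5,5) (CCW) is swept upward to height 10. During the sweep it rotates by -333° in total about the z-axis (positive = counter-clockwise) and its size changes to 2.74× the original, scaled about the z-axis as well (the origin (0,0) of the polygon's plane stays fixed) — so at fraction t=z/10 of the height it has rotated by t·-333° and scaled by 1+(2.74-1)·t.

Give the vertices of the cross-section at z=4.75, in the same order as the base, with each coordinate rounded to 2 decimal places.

Cross-section at z=4.75: (9.50,0.85) (-7.80,4.75) (-7.46,-5.94) (-0.84,-10.18)

t = z/height = 4.75/10 = 0.475
s = 1 + (scale-1)·z/height = 1 + (2.74-1)·4.75/10 = 1.826500
θ = twist·z/height = -333°·4.75/10 = -158.1750° = -2.760675 rad
cos θ = -0.928324, sin θ = -0.371773 (intermediates below are computed at full precision and shown rounded to 5 d.p.)
v1: (-5,1.5) → rotate → (5.19928,0.46638) → ×s → (9.49648,0.85184) → (9.50,0.85)
v2: (3,-4) → rotate → (-4.27206,2.59798) → ×s → (-7.80292,4.74520) → (-7.80,4.75)
v3: (5,1.5) → rotate → (-4.08396,-3.25135) → ×s → (-7.45935,-5.93859) → (-7.46,-5.94)
v4: (2.5,5) → rotate → (-0.46194,-5.57105) → ×s → (-0.84374,-10.17552) → (-0.84,-10.18)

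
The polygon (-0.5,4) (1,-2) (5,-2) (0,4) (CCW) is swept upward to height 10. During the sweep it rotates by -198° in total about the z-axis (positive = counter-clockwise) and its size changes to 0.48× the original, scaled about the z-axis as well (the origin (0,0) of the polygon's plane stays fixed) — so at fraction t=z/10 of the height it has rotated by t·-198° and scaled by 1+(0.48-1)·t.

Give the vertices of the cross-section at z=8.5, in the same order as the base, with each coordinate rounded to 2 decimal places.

t = z/height = 8.5/10 = 0.85
s = 1 + (scale-1)·z/height = 1 + (0.48-1)·8.5/10 = 0.558000
θ = twist·z/height = -198°·8.5/10 = -168.3000° = -2.937389 rad
cos θ = -0.979223, sin θ = -0.202787 (intermediates below are computed at full precision and shown rounded to 5 d.p.)
v1: (-0.5,4) → rotate → (1.30076,-3.81550) → ×s → (0.72582,-2.12905) → (0.73,-2.13)
v2: (1,-2) → rotate → (-1.38480,1.75566) → ×s → (-0.77272,0.97966) → (-0.77,0.98)
v3: (5,-2) → rotate → (-5.30169,0.94451) → ×s → (-2.95834,0.52704) → (-2.96,0.53)
v4: (0,4) → rotate → (0.81115,-3.91689) → ×s → (0.45262,-2.18563) → (0.45,-2.19)

Cross-section at z=8.5: (0.73,-2.13) (-0.77,0.98) (-2.96,0.53) (0.45,-2.19)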